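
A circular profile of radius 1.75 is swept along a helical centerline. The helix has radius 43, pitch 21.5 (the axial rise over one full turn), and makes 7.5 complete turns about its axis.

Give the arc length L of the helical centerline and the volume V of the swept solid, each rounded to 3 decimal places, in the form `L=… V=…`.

L=2032.733 V=19557.184

2πR = 2π·43 = 270.176968
per-turn = √(270.176968² + 21.5²) = √(72995.5942 + 462.25) = √73457.8442 = 271.031076
L = 7.5 × 271.031076 = 2032.733070
V = π·1.75² × L = 9.621128 × 2032.733070 = 19557.184042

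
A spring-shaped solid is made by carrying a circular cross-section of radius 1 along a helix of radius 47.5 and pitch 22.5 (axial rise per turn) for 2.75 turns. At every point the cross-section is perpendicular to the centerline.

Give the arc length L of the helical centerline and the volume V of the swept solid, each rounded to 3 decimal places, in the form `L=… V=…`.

L=823.070 V=2585.751

2πR = 2π·47.5 = 298.451302
per-turn = √(298.451302² + 22.5²) = √(89073.1797 + 506.25) = √89579.4297 = 299.298229
L = 2.75 × 299.298229 = 823.070129
V = π·1² × L = 3.141593 × 823.070129 = 2585.751071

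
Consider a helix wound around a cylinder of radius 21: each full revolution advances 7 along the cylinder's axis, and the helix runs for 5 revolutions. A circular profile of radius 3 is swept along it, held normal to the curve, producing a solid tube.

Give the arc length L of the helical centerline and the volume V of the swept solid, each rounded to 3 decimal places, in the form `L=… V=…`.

2πR = 2π·21 = 131.946891
per-turn = √(131.946891² + 7²) = √(17409.9822 + 49) = √17458.9822 = 132.132442
L = 5 × 132.132442 = 660.662209
V = π·3² × L = 28.274334 × 660.662209 = 18679.783874

L=660.662 V=18679.784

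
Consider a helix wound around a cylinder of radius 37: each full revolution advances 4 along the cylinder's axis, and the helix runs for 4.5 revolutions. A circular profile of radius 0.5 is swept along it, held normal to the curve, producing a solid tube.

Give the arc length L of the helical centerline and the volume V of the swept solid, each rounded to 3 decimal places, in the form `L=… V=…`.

L=1046.305 V=821.766

2πR = 2π·37 = 232.477856
per-turn = √(232.477856² + 4²) = √(54045.9537 + 16) = √54061.9537 = 232.512266
L = 4.5 × 232.512266 = 1046.305196
V = π·0.5² × L = 0.785398 × 1046.305196 = 821.766179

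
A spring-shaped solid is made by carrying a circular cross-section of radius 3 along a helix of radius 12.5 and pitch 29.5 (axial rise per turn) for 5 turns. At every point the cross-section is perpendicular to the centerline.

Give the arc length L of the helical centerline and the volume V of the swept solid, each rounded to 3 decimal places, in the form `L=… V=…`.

L=419.486 V=11860.698

2πR = 2π·12.5 = 78.539816
per-turn = √(78.539816² + 29.5²) = √(6168.5028 + 870.25) = √7038.7528 = 83.897275
L = 5 × 83.897275 = 419.486375
V = π·3² × L = 28.274334 × 419.486375 = 11860.697824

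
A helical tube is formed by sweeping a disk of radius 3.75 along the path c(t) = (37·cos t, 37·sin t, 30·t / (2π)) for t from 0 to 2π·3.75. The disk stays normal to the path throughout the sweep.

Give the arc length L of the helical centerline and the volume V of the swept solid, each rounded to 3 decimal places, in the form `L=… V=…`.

L=879.021 V=38833.947

2πR = 2π·37 = 232.477856
per-turn = √(232.477856² + 30²) = √(54045.9537 + 900) = √54945.9537 = 234.405533
L = 3.75 × 234.405533 = 879.020747
V = π·3.75² × L = 44.178647 × 879.020747 = 38833.947022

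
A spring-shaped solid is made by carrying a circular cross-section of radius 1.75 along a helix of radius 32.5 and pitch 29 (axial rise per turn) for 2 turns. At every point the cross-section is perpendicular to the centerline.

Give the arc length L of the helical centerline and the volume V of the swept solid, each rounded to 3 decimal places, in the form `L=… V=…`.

L=412.505 V=3968.762

2πR = 2π·32.5 = 204.203522
per-turn = √(204.203522² + 29²) = √(41699.0786 + 841) = √42540.0786 = 206.252463
L = 2 × 206.252463 = 412.504926
V = π·1.75² × L = 9.621128 × 412.504926 = 3968.762493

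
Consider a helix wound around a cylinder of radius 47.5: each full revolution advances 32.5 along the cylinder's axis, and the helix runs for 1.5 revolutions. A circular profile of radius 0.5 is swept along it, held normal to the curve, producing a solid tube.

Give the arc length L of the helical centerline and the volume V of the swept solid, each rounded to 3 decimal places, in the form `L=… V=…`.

2πR = 2π·47.5 = 298.451302
per-turn = √(298.451302² + 32.5²) = √(89073.1797 + 1056.25) = √90129.4297 = 300.215639
L = 1.5 × 300.215639 = 450.323458
V = π·0.5² × L = 0.785398 × 450.323458 = 353.683217

L=450.323 V=353.683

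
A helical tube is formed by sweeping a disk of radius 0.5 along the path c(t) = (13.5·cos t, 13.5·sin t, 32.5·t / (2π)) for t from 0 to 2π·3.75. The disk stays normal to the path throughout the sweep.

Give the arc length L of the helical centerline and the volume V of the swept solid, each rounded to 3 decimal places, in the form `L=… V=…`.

L=340.635 V=267.534

2πR = 2π·13.5 = 84.823002
per-turn = √(84.823002² + 32.5²) = √(7194.9416 + 1056.25) = √8251.1916 = 90.836070
L = 3.75 × 90.836070 = 340.635262
V = π·0.5² × L = 0.785398 × 340.635262 = 267.534309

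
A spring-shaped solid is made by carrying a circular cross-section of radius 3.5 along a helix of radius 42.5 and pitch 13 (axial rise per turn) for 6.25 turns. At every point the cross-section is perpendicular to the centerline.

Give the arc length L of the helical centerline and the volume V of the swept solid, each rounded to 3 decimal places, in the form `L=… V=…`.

2πR = 2π·42.5 = 267.035376
per-turn = √(267.035376² + 13²) = √(71307.8918 + 169) = √71476.8918 = 267.351626
L = 6.25 × 267.351626 = 1670.947661
V = π·3.5² × L = 38.484510 × 1670.947661 = 64305.601981

L=1670.948 V=64305.602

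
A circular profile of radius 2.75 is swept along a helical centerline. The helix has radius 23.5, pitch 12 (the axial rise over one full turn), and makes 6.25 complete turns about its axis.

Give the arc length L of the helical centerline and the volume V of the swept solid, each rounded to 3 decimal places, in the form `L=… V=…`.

L=925.885 V=21997.460

2πR = 2π·23.5 = 147.654855
per-turn = √(147.654855² + 12²) = √(21801.9561 + 144) = √21945.9561 = 148.141676
L = 6.25 × 148.141676 = 925.885474
V = π·2.75² × L = 23.758294 × 925.885474 = 21997.459712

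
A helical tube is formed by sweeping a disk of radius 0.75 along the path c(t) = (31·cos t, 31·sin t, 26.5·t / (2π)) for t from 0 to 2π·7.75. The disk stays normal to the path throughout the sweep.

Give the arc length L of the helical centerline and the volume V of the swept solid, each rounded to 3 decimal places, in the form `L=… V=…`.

2πR = 2π·31 = 194.778745
per-turn = √(194.778745² + 26.5²) = √(37938.7593 + 702.25) = √38641.0093 = 196.573165
L = 7.75 × 196.573165 = 1523.442031
V = π·0.75² × L = 1.767146 × 1523.442031 = 2692.144290

L=1523.442 V=2692.144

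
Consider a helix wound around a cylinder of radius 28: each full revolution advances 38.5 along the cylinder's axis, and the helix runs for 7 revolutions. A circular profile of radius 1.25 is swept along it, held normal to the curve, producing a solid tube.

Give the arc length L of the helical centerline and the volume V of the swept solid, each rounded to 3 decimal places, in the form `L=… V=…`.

2πR = 2π·28 = 175.929189
per-turn = √(175.929189² + 38.5²) = √(30951.0794 + 1482.25) = √32433.3294 = 180.092558
L = 7 × 180.092558 = 1260.647905
V = π·1.25² × L = 4.908739 × 1260.647905 = 6188.190934

L=1260.648 V=6188.191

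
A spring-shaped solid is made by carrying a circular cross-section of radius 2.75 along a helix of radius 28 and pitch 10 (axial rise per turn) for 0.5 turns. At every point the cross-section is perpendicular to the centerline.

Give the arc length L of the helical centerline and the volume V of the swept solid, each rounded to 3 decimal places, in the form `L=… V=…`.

2πR = 2π·28 = 175.929189
per-turn = √(175.929189² + 10²) = √(30951.0794 + 100) = √31051.0794 = 176.213165
L = 0.5 × 176.213165 = 88.106582
V = π·2.75² × L = 23.758294 × 88.106582 = 2093.262125

L=88.107 V=2093.262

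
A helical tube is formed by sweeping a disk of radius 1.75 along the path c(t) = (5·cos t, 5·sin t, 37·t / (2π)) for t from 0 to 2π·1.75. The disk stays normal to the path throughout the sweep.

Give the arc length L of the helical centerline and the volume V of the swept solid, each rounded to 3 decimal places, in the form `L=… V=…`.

2πR = 2π·5 = 31.415927
per-turn = √(31.415927² + 37²) = √(986.9604 + 1369) = √2355.9604 = 48.538237
L = 1.75 × 48.538237 = 84.941915
V = π·1.75² × L = 9.621128 × 84.941915 = 817.236990

L=84.942 V=817.237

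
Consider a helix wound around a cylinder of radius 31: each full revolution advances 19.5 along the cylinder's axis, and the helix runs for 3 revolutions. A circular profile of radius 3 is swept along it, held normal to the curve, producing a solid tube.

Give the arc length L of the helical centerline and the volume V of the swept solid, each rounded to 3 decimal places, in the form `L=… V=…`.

L=587.257 V=16604.308

2πR = 2π·31 = 194.778745
per-turn = √(194.778745² + 19.5²) = √(37938.7593 + 380.25) = √38319.0093 = 195.752418
L = 3 × 195.752418 = 587.257255
V = π·3² × L = 28.274334 × 587.257255 = 16604.307710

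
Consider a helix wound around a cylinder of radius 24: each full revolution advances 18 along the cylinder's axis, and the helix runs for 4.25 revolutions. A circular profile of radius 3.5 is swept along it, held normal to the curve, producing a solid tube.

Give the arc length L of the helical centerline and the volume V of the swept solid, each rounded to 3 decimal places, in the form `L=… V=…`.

2πR = 2π·24 = 150.796447
per-turn = √(150.796447² + 18²) = √(22739.5685 + 324) = √23063.5685 = 151.866944
L = 4.25 × 151.866944 = 645.434510
V = π·3.5² × L = 38.484510 × 645.434510 = 24839.230860

L=645.435 V=24839.231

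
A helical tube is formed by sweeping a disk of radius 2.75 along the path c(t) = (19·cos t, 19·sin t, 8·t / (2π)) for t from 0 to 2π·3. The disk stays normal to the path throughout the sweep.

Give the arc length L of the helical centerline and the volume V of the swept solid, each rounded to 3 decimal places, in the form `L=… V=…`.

2πR = 2π·19 = 119.380521
per-turn = √(119.380521² + 8²) = √(14251.7088 + 64) = √14315.7088 = 119.648271
L = 3 × 119.648271 = 358.944813
V = π·2.75² × L = 23.758294 × 358.944813 = 8527.916557

L=358.945 V=8527.917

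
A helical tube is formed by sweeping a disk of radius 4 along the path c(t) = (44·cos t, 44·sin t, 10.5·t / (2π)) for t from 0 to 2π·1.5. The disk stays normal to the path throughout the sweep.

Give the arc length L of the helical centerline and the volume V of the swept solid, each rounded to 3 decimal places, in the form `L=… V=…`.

L=414.989 V=20859.633

2πR = 2π·44 = 276.460154
per-turn = √(276.460154² + 10.5²) = √(76430.2165 + 110.25) = √76540.4665 = 276.659477
L = 1.5 × 276.659477 = 414.989216
V = π·4² × L = 50.265482 × 414.989216 = 20859.633168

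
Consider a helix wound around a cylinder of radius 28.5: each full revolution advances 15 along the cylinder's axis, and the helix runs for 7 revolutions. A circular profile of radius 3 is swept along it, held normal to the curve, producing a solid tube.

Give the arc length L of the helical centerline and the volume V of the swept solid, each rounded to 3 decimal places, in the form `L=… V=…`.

L=1257.885 V=35565.874

2πR = 2π·28.5 = 179.070781
per-turn = √(179.070781² + 15²) = √(32066.3447 + 225) = √32291.3447 = 179.697926
L = 7 × 179.697926 = 1257.885484
V = π·3² × L = 28.274334 × 1257.885484 = 35565.874154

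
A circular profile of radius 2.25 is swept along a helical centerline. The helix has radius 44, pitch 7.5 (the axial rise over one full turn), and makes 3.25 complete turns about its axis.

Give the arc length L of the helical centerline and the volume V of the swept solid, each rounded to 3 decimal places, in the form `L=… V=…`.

2πR = 2π·44 = 276.460154
per-turn = √(276.460154² + 7.5²) = √(76430.2165 + 56.25) = √76486.4665 = 276.561867
L = 3.25 × 276.561867 = 898.826069
V = π·2.25² × L = 15.904313 × 898.826069 = 14295.210961

L=898.826 V=14295.211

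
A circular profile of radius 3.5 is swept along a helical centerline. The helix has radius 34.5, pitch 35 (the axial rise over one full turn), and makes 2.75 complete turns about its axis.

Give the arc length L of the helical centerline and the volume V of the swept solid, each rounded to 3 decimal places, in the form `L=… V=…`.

L=603.838 V=23238.392

2πR = 2π·34.5 = 216.769893
per-turn = √(216.769893² + 35²) = √(46989.1866 + 1225) = √48214.1866 = 219.577291
L = 2.75 × 219.577291 = 603.837549
V = π·3.5² × L = 38.484510 × 603.837549 = 23238.392204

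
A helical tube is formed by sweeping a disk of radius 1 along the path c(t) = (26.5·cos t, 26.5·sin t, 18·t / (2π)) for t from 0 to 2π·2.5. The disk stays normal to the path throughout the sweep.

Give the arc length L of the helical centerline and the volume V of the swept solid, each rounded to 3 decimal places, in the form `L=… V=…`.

L=418.686 V=1315.342

2πR = 2π·26.5 = 166.504411
per-turn = √(166.504411² + 18²) = √(27723.7188 + 324) = √28047.7188 = 167.474532
L = 2.5 × 167.474532 = 418.686329
V = π·1² × L = 3.141593 × 418.686329 = 1315.341896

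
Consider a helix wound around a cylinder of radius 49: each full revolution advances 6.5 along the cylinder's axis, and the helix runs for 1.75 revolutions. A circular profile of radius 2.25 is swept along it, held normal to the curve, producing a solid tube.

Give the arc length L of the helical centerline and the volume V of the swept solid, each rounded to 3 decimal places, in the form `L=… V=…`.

L=538.903 V=8570.885

2πR = 2π·49 = 307.876080
per-turn = √(307.876080² + 6.5²) = √(94787.6807 + 42.25) = √94829.9307 = 307.944688
L = 1.75 × 307.944688 = 538.903203
V = π·2.25² × L = 15.904313 × 538.903203 = 8570.885121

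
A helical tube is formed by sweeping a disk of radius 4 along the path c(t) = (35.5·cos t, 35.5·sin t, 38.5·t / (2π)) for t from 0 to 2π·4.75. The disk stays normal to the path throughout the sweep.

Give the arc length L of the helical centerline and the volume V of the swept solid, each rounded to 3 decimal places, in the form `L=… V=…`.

L=1075.169 V=54043.880

2πR = 2π·35.5 = 223.053078
per-turn = √(223.053078² + 38.5²) = √(49752.6758 + 1482.25) = √51234.9258 = 226.351333
L = 4.75 × 226.351333 = 1075.168830
V = π·4² × L = 50.265482 × 1075.168830 = 54043.879964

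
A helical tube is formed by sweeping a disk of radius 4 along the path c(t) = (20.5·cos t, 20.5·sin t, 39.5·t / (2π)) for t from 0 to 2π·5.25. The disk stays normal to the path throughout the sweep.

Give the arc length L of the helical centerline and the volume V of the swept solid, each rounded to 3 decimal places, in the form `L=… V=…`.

2πR = 2π·20.5 = 128.805299
per-turn = √(128.805299² + 39.5²) = √(16590.8050 + 1560.25) = √18151.0550 = 134.725851
L = 5.25 × 134.725851 = 707.310719
V = π·4² × L = 50.265482 × 707.310719 = 35553.314544

L=707.311 V=35553.315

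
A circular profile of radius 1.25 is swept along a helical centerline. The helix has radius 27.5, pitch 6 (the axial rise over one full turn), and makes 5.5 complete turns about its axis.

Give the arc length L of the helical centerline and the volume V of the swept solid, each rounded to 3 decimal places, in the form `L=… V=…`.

2πR = 2π·27.5 = 172.787596
per-turn = √(172.787596² + 6²) = √(29855.5533 + 36) = √29891.5533 = 172.891739
L = 5.5 × 172.891739 = 950.904563
V = π·1.25² × L = 4.908739 × 950.904563 = 4667.741858

L=950.905 V=4667.742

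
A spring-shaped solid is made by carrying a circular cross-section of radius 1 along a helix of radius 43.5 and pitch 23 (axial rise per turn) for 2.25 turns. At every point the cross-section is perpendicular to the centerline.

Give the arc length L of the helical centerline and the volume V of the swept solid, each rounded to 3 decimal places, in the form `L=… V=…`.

2πR = 2π·43.5 = 273.318561
per-turn = √(273.318561² + 23²) = √(74703.0357 + 529) = √75232.0357 = 274.284589
L = 2.25 × 274.284589 = 617.140325
V = π·1² × L = 3.141593 × 617.140325 = 1938.803511

L=617.140 V=1938.804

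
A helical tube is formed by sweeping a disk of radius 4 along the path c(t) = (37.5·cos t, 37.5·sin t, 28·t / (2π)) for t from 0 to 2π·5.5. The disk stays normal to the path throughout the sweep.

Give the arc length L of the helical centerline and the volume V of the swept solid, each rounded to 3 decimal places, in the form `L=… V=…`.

2πR = 2π·37.5 = 235.619449
per-turn = √(235.619449² + 28²) = √(55516.5248 + 784) = √56300.5248 = 237.277316
L = 5.5 × 237.277316 = 1305.025239
V = π·4² × L = 50.265482 × 1305.025239 = 65597.723247

L=1305.025 V=65597.723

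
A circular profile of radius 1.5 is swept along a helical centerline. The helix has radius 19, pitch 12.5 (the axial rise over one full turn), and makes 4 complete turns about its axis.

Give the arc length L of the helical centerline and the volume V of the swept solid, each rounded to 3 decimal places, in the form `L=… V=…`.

2πR = 2π·19 = 119.380521
per-turn = √(119.380521² + 12.5²) = √(14251.7088 + 156.25) = √14407.9588 = 120.033157
L = 4 × 120.033157 = 480.132628
V = π·1.5² × L = 7.068583 × 480.132628 = 3393.857555

L=480.133 V=3393.858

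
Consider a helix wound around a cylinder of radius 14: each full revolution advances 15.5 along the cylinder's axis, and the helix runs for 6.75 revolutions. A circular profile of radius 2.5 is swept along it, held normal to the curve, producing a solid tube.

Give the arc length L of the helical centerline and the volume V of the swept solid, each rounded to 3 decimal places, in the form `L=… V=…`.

L=602.908 V=11838.079

2πR = 2π·14 = 87.964594
per-turn = √(87.964594² + 15.5²) = √(7737.7699 + 240.25) = √7978.0199 = 89.319762
L = 6.75 × 89.319762 = 602.908392
V = π·2.5² × L = 19.634954 × 602.908392 = 11838.078599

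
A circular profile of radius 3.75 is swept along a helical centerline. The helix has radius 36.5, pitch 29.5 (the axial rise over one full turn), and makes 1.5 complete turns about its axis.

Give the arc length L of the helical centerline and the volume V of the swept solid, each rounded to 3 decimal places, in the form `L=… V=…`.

L=346.839 V=15322.865

2πR = 2π·36.5 = 229.336264
per-turn = √(229.336264² + 29.5²) = √(52595.1219 + 870.25) = √53465.3719 = 231.225803
L = 1.5 × 231.225803 = 346.838704
V = π·3.75² × L = 44.178647 × 346.838704 = 15322.864568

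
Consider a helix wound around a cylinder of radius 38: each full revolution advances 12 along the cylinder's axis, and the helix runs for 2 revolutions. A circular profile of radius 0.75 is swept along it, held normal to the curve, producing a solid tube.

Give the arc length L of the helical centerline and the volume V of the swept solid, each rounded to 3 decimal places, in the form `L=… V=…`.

2πR = 2π·38 = 238.761042
per-turn = √(238.761042² + 12²) = √(57006.8350 + 144) = √57150.8350 = 239.062408
L = 2 × 239.062408 = 478.124816
V = π·0.75² × L = 1.767146 × 478.124816 = 844.916294

L=478.125 V=844.916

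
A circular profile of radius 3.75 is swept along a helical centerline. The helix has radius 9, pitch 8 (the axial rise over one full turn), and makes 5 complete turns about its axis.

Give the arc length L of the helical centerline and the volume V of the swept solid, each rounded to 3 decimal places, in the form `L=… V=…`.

L=285.559 V=12615.599

2πR = 2π·9 = 56.548668
per-turn = √(56.548668² + 8²) = √(3197.7518 + 64) = √3261.7518 = 57.111749
L = 5 × 57.111749 = 285.558743
V = π·3.75² × L = 44.178647 × 285.558743 = 12615.598812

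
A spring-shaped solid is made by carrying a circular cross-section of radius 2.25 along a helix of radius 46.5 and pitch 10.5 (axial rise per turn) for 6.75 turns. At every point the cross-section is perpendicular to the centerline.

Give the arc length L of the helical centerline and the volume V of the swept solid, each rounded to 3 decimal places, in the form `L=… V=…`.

2πR = 2π·46.5 = 292.168117
per-turn = √(292.168117² + 10.5²) = √(85362.2085 + 110.25) = √85472.4585 = 292.356732
L = 6.75 × 292.356732 = 1973.407938
V = π·2.25² × L = 15.904313 × 1973.407938 = 31385.697141

L=1973.408 V=31385.697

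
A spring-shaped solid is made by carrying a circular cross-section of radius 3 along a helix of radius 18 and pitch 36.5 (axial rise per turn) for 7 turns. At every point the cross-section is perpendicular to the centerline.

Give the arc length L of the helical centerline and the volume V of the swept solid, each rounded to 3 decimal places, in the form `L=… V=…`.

2πR = 2π·18 = 113.097336
per-turn = √(113.097336² + 36.5²) = √(12791.0073 + 1332.25) = √14123.2573 = 118.841311
L = 7 × 118.841311 = 831.889180
V = π·3² × L = 28.274334 × 831.889180 = 23521.112430

L=831.889 V=23521.112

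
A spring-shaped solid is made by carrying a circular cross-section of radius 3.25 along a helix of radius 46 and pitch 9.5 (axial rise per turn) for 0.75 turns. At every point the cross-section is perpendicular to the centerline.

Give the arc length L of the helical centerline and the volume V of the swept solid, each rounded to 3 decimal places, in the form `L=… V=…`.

L=216.887 V=7196.976

2πR = 2π·46 = 289.026524
per-turn = √(289.026524² + 9.5²) = √(83536.3317 + 90.25) = √83626.5817 = 289.182610
L = 0.75 × 289.182610 = 216.886957
V = π·3.25² × L = 33.183072 × 216.886957 = 7196.975602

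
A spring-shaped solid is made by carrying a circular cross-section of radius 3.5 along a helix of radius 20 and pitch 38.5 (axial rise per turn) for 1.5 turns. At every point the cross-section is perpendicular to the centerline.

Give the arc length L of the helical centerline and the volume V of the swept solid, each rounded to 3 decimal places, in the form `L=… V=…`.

L=197.144 V=7586.979

2πR = 2π·20 = 125.663706
per-turn = √(125.663706² + 38.5²) = √(15791.3670 + 1482.25) = √17273.6170 = 131.429133
L = 1.5 × 131.429133 = 197.143700
V = π·3.5² × L = 38.484510 × 197.143700 = 7586.978685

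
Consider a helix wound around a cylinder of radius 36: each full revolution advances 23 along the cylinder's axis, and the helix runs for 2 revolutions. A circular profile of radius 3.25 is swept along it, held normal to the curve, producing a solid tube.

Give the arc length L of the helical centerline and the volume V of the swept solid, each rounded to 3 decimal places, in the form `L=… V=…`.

L=454.722 V=15089.074

2πR = 2π·36 = 226.194671
per-turn = √(226.194671² + 23²) = √(51164.0292 + 529) = √51693.0292 = 227.361011
L = 2 × 227.361011 = 454.722022
V = π·3.25² × L = 33.183072 × 454.722022 = 15089.073764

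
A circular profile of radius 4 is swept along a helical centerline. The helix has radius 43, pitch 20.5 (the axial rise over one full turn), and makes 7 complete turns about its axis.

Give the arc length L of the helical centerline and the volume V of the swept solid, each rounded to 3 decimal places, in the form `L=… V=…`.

2πR = 2π·43 = 270.176968
per-turn = √(270.176968² + 20.5²) = √(72995.5942 + 420.25) = √73415.8442 = 270.953583
L = 7 × 270.953583 = 1896.675081
V = π·4² × L = 50.265482 × 1896.675081 = 95337.288018

L=1896.675 V=95337.288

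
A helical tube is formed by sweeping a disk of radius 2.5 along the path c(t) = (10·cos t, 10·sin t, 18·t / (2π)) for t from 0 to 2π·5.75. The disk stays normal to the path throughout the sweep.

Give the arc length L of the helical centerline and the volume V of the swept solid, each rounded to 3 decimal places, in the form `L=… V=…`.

L=375.816 V=7379.133

2πR = 2π·10 = 62.831853
per-turn = √(62.831853² + 18²) = √(3947.8418 + 324) = √4271.8418 = 65.359328
L = 5.75 × 65.359328 = 375.816136
V = π·2.5² × L = 19.634954 × 375.816136 = 7379.132578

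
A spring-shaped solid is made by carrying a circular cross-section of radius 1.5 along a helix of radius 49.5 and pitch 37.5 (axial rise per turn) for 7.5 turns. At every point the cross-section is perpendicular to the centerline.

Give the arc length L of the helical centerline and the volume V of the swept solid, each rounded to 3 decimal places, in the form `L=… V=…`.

L=2349.527 V=16607.826

2πR = 2π·49.5 = 311.017673
per-turn = √(311.017673² + 37.5²) = √(96731.9927 + 1406.25) = √98138.2427 = 313.270239
L = 7.5 × 313.270239 = 2349.526794
V = π·1.5² × L = 7.068583 × 2349.526794 = 16607.826257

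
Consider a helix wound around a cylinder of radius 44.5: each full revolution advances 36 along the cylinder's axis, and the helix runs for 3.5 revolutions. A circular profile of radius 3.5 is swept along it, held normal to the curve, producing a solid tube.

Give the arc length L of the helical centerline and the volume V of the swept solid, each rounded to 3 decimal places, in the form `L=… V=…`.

2πR = 2π·44.5 = 279.601746
per-turn = √(279.601746² + 36²) = √(78177.1365 + 1296) = √79473.1365 = 281.909802
L = 3.5 × 281.909802 = 986.684307
V = π·3.5² × L = 38.484510 × 986.684307 = 37972.062085

L=986.684 V=37972.062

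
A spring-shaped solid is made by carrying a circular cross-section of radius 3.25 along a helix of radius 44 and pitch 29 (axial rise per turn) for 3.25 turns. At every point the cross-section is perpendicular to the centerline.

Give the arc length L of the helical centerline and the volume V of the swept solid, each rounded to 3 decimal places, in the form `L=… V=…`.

L=903.425 V=29978.426

2πR = 2π·44 = 276.460154
per-turn = √(276.460154² + 29²) = √(76430.2165 + 841) = √77271.2165 = 277.977007
L = 3.25 × 277.977007 = 903.425273
V = π·3.25² × L = 33.183072 × 903.425273 = 29978.426249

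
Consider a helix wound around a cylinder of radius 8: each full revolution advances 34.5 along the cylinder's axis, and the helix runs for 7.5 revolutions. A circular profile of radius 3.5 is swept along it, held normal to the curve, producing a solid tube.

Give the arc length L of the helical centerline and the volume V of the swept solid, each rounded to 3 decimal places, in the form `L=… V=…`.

L=457.246 V=17596.887

2πR = 2π·8 = 50.265482
per-turn = √(50.265482² + 34.5²) = √(2526.6187 + 1190.25) = √3716.8687 = 60.966128
L = 7.5 × 60.966128 = 457.245958
V = π·3.5² × L = 38.484510 × 457.245958 = 17596.886636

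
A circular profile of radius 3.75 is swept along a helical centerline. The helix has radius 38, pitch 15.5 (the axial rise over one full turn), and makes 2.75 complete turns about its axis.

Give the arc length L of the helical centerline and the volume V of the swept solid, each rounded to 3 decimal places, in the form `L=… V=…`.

L=657.975 V=29068.444

2πR = 2π·38 = 238.761042
per-turn = √(238.761042² + 15.5²) = √(57006.8350 + 240.25) = √57247.0850 = 239.263631
L = 2.75 × 239.263631 = 657.974985
V = π·3.75² × L = 44.178647 × 657.974985 = 29068.444380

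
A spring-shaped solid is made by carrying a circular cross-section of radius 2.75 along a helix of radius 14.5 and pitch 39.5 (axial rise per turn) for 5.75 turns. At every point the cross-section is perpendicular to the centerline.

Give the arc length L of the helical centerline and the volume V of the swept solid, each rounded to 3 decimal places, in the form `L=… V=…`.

2πR = 2π·14.5 = 91.106187
per-turn = √(91.106187² + 39.5²) = √(8300.3373 + 1560.25) = √9860.5873 = 99.300490
L = 5.75 × 99.300490 = 570.977817
V = π·2.75² × L = 23.758294 × 570.977817 = 13565.459100

L=570.978 V=13565.459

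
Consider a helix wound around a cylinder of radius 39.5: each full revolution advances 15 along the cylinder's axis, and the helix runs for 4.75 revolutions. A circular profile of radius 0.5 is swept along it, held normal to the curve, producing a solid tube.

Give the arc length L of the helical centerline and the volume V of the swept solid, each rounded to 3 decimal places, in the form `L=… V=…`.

L=1181.034 V=927.582

2πR = 2π·39.5 = 248.185820
per-turn = √(248.185820² + 15²) = √(61596.2011 + 225) = √61821.2011 = 248.638696
L = 4.75 × 248.638696 = 1181.033805
V = π·0.5² × L = 0.785398 × 1181.033805 = 927.581782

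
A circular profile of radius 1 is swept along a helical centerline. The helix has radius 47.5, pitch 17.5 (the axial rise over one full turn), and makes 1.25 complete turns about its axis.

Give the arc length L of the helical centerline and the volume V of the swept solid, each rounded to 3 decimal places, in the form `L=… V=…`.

2πR = 2π·47.5 = 298.451302
per-turn = √(298.451302² + 17.5²) = √(89073.1797 + 306.25) = √89379.4297 = 298.963927
L = 1.25 × 298.963927 = 373.704909
V = π·1² × L = 3.141593 × 373.704909 = 1174.028596

L=373.705 V=1174.029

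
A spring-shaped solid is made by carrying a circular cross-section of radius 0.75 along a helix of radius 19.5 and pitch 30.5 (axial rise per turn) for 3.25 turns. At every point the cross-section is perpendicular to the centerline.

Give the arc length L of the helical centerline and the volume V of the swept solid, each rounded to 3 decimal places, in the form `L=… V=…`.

L=410.349 V=725.147

2πR = 2π·19.5 = 122.522113
per-turn = √(122.522113² + 30.5²) = √(15011.6683 + 930.25) = √15941.9183 = 126.261310
L = 3.25 × 126.261310 = 410.349256
V = π·0.75² × L = 1.767146 × 410.349256 = 725.146992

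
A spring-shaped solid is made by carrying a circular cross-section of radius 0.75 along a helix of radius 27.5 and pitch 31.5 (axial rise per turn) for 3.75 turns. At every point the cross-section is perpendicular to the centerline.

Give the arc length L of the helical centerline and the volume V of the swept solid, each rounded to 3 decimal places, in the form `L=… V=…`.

2πR = 2π·27.5 = 172.787596
per-turn = √(172.787596² + 31.5²) = √(29855.5533 + 992.25) = √30847.8033 = 175.635427
L = 3.75 × 175.635427 = 658.632852
V = π·0.75² × L = 1.767146 × 658.632852 = 1163.900323

L=658.633 V=1163.900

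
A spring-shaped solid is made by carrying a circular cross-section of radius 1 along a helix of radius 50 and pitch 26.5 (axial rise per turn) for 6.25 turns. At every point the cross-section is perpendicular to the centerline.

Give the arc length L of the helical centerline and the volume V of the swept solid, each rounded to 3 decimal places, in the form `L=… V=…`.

L=1970.468 V=6190.409

2πR = 2π·50 = 314.159265
per-turn = √(314.159265² + 26.5²) = √(98696.0440 + 702.25) = √99398.2940 = 315.274950
L = 6.25 × 315.274950 = 1970.468437
V = π·1² × L = 3.141593 × 1970.468437 = 6190.409165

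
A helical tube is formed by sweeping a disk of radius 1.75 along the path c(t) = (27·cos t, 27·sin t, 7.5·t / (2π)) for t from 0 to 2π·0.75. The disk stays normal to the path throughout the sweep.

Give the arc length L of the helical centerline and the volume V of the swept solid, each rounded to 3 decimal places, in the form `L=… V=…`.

2πR = 2π·27 = 169.646003
per-turn = √(169.646003² + 7.5²) = √(28779.7664 + 56.25) = √28836.0164 = 169.811709
L = 0.75 × 169.811709 = 127.358782
V = π·1.75² × L = 9.621128 × 127.358782 = 1225.335076

L=127.359 V=1225.335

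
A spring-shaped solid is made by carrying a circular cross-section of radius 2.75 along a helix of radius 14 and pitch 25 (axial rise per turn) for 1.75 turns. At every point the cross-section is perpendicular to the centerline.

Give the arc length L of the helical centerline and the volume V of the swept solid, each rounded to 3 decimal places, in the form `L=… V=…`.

2πR = 2π·14 = 87.964594
per-turn = √(87.964594² + 25²) = √(7737.7699 + 625) = √8362.7699 = 91.448181
L = 1.75 × 91.448181 = 160.034317
V = π·2.75² × L = 23.758294 × 160.034317 = 3802.142428

L=160.034 V=3802.142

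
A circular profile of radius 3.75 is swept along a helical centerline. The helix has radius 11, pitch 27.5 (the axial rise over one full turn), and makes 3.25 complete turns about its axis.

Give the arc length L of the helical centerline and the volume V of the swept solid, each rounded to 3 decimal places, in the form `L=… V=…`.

2πR = 2π·11 = 69.115038
per-turn = √(69.115038² + 27.5²) = √(4776.8885 + 756.25) = √5533.1385 = 74.385069
L = 3.25 × 74.385069 = 241.751475
V = π·3.75² × L = 44.178647 × 241.751475 = 10680.253007

L=241.751 V=10680.253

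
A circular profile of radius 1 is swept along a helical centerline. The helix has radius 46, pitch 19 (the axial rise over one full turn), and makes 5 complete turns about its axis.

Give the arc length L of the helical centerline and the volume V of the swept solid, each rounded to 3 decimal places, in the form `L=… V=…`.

L=1448.252 V=4549.817

2πR = 2π·46 = 289.026524
per-turn = √(289.026524² + 19²) = √(83536.3317 + 361) = √83897.3317 = 289.650361
L = 5 × 289.650361 = 1448.251805
V = π·1² × L = 3.141593 × 1448.251805 = 4549.817232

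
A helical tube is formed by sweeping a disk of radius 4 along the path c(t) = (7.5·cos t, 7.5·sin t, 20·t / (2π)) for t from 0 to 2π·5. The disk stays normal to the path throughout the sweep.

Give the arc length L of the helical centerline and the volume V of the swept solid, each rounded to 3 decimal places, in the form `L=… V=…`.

L=255.962 V=12866.051

2πR = 2π·7.5 = 47.123890
per-turn = √(47.123890² + 20²) = √(2220.6610 + 400) = √2620.6610 = 51.192392
L = 5 × 51.192392 = 255.961960
V = π·4² × L = 50.265482 × 255.961960 = 12866.051389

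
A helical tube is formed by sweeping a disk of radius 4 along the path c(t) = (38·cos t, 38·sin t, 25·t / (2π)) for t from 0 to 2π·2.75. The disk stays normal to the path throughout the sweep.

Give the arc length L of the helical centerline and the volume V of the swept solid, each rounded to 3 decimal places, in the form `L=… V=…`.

L=660.182 V=33184.385

2πR = 2π·38 = 238.761042
per-turn = √(238.761042² + 25²) = √(57006.8350 + 625) = √57631.8350 = 240.066314
L = 2.75 × 240.066314 = 660.182363
V = π·4² × L = 50.265482 × 660.182363 = 33184.384983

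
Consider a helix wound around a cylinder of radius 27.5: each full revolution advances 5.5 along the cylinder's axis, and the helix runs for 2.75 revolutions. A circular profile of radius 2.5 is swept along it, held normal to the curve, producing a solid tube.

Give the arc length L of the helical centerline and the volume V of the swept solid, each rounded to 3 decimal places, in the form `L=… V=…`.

2πR = 2π·27.5 = 172.787596
per-turn = √(172.787596² + 5.5²) = √(29855.5533 + 30.25) = √29885.8033 = 172.875109
L = 2.75 × 172.875109 = 475.406550
V = π·2.5² × L = 19.634954 × 475.406550 = 9334.585776

L=475.407 V=9334.586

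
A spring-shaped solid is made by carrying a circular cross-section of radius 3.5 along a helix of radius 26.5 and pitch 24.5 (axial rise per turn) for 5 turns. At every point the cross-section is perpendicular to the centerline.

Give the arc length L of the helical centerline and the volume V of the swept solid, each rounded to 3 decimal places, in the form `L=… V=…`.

L=841.486 V=32384.189

2πR = 2π·26.5 = 166.504411
per-turn = √(166.504411² + 24.5²) = √(27723.7188 + 600.25) = √28323.9688 = 168.297263
L = 5 × 168.297263 = 841.486315
V = π·3.5² × L = 38.484510 × 841.486315 = 32384.188527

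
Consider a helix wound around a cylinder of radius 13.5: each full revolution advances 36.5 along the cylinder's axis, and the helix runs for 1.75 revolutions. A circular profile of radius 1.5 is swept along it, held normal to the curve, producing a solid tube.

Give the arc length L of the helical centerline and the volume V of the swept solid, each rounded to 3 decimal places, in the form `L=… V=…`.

2πR = 2π·13.5 = 84.823002
per-turn = √(84.823002² + 36.5²) = √(7194.9416 + 1332.25) = √8527.1916 = 92.342794
L = 1.75 × 92.342794 = 161.599890
V = π·1.5² × L = 7.068583 × 161.599890 = 1142.282308

L=161.600 V=1142.282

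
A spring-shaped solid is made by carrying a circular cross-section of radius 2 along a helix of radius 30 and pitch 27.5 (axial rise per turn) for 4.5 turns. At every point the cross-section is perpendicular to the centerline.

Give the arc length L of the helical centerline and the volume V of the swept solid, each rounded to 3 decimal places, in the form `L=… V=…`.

L=857.210 V=10772.013

2πR = 2π·30 = 188.495559
per-turn = √(188.495559² + 27.5²) = √(35530.5758 + 756.25) = √36286.8258 = 190.491013
L = 4.5 × 190.491013 = 857.209556
V = π·2² × L = 12.566371 × 857.209556 = 10772.012978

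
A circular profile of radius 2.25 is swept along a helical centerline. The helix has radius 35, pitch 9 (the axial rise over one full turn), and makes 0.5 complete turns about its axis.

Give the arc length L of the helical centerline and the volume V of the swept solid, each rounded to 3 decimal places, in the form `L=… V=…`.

2πR = 2π·35 = 219.911486
per-turn = √(219.911486² + 9²) = √(48361.0616 + 81) = √48442.0616 = 220.095574
L = 0.5 × 220.095574 = 110.047787
V = π·2.25² × L = 15.904313 × 110.047787 = 1750.234426

L=110.048 V=1750.234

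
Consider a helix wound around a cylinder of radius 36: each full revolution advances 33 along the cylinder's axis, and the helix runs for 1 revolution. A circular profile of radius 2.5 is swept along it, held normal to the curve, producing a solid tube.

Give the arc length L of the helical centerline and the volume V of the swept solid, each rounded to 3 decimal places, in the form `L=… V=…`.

2πR = 2π·36 = 226.194671
per-turn = √(226.194671² + 33²) = √(51164.0292 + 1089) = √52253.0292 = 228.589215
L = 1 × 228.589215 = 228.589215
V = π·2.5² × L = 19.634954 × 228.589215 = 4488.338741

L=228.589 V=4488.339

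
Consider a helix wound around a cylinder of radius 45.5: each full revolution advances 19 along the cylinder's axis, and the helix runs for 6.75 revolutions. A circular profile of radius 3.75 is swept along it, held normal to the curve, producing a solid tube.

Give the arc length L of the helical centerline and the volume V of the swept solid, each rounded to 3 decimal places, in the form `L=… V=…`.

2πR = 2π·45.5 = 285.884931
per-turn = √(285.884931² + 19²) = √(81730.1940 + 361) = √82091.1940 = 286.515609
L = 6.75 × 286.515609 = 1933.980359
V = π·3.75² × L = 44.178647 × 1933.980359 = 85440.634984

L=1933.980 V=85440.635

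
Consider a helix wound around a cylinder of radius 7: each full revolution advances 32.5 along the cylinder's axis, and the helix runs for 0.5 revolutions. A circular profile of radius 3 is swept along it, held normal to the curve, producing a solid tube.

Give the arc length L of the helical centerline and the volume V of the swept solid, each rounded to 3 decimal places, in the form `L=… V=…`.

2πR = 2π·7 = 43.982297
per-turn = √(43.982297² + 32.5²) = √(1934.4425 + 1056.25) = √2990.6925 = 54.687224
L = 0.5 × 54.687224 = 27.343612
V = π·3² × L = 28.274334 × 27.343612 = 773.122414

L=27.344 V=773.122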